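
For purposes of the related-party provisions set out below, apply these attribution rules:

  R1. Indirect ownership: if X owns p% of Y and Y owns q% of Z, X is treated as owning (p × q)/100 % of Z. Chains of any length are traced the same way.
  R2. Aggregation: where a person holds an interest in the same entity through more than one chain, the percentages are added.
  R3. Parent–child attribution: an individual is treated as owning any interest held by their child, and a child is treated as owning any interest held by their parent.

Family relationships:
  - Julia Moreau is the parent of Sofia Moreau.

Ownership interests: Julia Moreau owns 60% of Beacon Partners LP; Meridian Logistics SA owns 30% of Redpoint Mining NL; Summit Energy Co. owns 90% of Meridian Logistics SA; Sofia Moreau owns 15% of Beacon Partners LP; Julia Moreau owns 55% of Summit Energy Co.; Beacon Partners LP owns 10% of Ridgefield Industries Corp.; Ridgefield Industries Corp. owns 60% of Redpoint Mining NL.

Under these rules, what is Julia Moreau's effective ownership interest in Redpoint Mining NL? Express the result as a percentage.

By parent–child attribution (R3), Julia Moreau is treated as also owning Sofia Moreau's interest in Beacon Partners LP, giving 60% + 15% = 75%.
Chain via Beacon Partners LP → Ridgefield Industries Corp. (R1): 75% × 10% × 60% = 4.5% of Redpoint Mining NL.
Chain via Summit Energy Co. → Meridian Logistics SA (R1): 55% × 90% × 30% = 14.85% of Redpoint Mining NL.
Aggregating (R2): 4.5% + 14.85% = 19.35%.

19.35%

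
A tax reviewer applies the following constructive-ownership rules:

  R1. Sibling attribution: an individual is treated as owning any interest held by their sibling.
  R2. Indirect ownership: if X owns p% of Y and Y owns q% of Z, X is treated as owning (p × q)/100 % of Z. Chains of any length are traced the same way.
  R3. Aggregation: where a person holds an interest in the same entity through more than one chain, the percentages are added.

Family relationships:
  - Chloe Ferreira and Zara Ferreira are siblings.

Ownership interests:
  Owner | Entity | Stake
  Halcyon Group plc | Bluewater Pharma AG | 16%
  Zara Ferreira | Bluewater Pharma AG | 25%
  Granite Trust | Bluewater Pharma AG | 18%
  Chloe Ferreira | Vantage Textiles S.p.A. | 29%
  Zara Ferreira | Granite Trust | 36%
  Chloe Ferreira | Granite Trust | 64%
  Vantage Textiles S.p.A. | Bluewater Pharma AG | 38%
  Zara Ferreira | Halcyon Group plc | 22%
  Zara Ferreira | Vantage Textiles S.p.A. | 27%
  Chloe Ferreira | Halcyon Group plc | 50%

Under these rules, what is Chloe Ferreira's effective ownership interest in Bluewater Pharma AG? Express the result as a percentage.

By sibling attribution (R1), Chloe Ferreira is treated as also owning Zara Ferreira's interest in Vantage Textiles S.p.A, giving 29% + 27% = 56%.
By sibling attribution (R1), Chloe Ferreira is treated as also owning Zara Ferreira's interest in Halcyon Group plc, giving 50% + 22% = 72%.
By sibling attribution (R1), Chloe Ferreira is treated as also owning Zara Ferreira's interest in Granite Trust, giving 64% + 36% = 100%.
By sibling attribution (R1), Chloe Ferreira is treated as owning Zara Ferreira's 25% interest in Bluewater Pharma AG.
Chain via Vantage Textiles S.p.A. (R2): 56% × 38% = 21.28% of Bluewater Pharma AG.
Chain via Halcyon Group plc (R2): 72% × 16% = 11.52% of Bluewater Pharma AG.
Chain via Granite Trust (R2): 100% × 18% = 18% of Bluewater Pharma AG.
Direct interest in Bluewater Pharma AG: 25%.
Aggregating (R3): 21.28% + 11.52% + 18% + 25% = 75.8%.

75.8%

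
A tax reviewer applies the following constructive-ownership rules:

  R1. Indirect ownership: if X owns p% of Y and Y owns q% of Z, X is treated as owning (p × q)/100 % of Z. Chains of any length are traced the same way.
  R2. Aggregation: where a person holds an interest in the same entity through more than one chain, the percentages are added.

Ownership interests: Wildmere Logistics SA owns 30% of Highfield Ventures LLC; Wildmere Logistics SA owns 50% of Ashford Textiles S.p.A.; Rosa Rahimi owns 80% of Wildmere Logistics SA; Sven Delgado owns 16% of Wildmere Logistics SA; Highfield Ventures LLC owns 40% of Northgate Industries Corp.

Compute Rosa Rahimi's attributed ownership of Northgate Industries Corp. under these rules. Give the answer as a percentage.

9.6%

Chain via Wildmere Logistics SA → Highfield Ventures LLC (R1): 80% × 30% × 40% = 9.6% of Northgate Industries Corp.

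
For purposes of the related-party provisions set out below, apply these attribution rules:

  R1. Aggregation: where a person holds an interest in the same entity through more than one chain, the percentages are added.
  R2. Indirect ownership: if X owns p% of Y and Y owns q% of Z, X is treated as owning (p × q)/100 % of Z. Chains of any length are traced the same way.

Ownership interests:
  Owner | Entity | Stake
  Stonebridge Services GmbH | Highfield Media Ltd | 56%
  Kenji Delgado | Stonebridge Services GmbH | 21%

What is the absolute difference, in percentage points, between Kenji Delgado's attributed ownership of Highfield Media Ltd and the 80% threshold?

Chain via Stonebridge Services GmbH (R2): 21% × 56% = 11.76% of Highfield Media Ltd.
11.76% falls short of the 80% threshold by 68.24 percentage points.

68.24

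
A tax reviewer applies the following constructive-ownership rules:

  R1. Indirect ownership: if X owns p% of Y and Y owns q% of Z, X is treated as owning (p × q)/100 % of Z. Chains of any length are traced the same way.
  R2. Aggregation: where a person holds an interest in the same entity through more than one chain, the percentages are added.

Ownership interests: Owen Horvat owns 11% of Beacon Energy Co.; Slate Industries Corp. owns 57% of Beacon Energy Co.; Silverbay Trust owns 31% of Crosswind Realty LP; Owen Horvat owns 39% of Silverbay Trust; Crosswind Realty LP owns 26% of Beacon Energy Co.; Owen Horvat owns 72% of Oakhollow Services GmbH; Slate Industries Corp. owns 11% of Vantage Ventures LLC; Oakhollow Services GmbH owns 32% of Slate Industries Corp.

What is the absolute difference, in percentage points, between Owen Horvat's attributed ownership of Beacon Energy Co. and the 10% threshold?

Chain via Silverbay Trust → Crosswind Realty LP (R1): 39% × 31% × 26% = 3.1434% of Beacon Energy Co.
Chain via Oakhollow Services GmbH → Slate Industries Corp. (R1): 72% × 32% × 57% = 13.1328% of Beacon Energy Co.
Direct interest in Beacon Energy Co: 11%.
Aggregating (R2): 3.1434% + 13.1328% + 11% = 27.2762%.
27.2762% exceeds the 10% threshold by 17.2762 percentage points.

17.2762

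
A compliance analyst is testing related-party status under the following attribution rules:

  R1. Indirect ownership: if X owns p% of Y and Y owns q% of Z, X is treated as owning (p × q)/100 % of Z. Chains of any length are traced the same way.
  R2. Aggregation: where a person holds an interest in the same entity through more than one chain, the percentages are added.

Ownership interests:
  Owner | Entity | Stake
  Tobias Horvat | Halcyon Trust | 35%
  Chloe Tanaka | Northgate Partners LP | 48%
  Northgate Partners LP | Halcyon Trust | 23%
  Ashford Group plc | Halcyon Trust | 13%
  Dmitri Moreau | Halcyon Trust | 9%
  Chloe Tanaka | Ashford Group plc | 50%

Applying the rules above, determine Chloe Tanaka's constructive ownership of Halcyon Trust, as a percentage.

17.54%

Chain via Northgate Partners LP (R1): 48% × 23% = 11.04% of Halcyon Trust.
Chain via Ashford Group plc (R1): 50% × 13% = 6.5% of Halcyon Trust.
Aggregating (R2): 11.04% + 6.5% = 17.54%.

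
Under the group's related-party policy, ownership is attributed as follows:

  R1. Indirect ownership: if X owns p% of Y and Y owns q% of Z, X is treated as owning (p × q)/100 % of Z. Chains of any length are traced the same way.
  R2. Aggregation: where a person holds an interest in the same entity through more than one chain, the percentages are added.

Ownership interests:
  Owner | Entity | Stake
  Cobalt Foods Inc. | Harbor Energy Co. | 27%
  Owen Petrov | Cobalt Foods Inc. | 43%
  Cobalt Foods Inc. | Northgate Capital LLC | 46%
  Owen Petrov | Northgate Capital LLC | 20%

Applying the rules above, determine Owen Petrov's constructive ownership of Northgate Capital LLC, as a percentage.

39.78%

Chain via Cobalt Foods Inc. (R1): 43% × 46% = 19.78% of Northgate Capital LLC.
Direct interest in Northgate Capital LLC: 20%.
Aggregating (R2): 19.78% + 20% = 39.78%.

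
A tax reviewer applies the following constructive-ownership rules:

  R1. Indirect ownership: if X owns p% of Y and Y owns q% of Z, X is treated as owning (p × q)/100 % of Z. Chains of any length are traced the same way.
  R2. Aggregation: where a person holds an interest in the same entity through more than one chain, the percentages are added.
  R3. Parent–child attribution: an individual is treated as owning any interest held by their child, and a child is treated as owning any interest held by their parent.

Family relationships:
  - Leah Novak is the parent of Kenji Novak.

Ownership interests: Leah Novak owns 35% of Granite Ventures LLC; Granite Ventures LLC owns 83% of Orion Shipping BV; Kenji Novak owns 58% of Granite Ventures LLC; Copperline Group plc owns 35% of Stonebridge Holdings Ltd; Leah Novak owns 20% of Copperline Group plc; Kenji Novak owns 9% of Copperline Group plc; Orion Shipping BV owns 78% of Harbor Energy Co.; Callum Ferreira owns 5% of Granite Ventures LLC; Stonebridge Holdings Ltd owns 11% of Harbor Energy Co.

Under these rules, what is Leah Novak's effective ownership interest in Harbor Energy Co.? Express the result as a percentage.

61.3247%

By parent–child attribution (R3), Leah Novak is treated as also owning Kenji Novak's interest in Granite Ventures LLC, giving 35% + 58% = 93%.
By parent–child attribution (R3), Leah Novak is treated as also owning Kenji Novak's interest in Copperline Group plc, giving 20% + 9% = 29%.
Chain via Granite Ventures LLC → Orion Shipping BV (R1): 93% × 83% × 78% = 60.2082% of Harbor Energy Co.
Chain via Copperline Group plc → Stonebridge Holdings Ltd (R1): 29% × 35% × 11% = 1.1165% of Harbor Energy Co.
Aggregating (R2): 60.2082% + 1.1165% = 61.3247%.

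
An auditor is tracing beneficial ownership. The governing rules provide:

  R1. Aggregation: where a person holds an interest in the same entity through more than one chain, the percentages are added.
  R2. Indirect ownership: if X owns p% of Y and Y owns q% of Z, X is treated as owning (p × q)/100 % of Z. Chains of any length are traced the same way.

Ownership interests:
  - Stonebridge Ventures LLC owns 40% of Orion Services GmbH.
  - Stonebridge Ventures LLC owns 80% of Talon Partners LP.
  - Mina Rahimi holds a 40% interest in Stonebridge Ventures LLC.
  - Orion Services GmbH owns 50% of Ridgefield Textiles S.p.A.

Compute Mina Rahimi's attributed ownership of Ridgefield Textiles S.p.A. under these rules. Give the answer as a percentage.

8%

Chain via Stonebridge Ventures LLC → Orion Services GmbH (R2): 40% × 40% × 50% = 8% of Ridgefield Textiles S.p.A.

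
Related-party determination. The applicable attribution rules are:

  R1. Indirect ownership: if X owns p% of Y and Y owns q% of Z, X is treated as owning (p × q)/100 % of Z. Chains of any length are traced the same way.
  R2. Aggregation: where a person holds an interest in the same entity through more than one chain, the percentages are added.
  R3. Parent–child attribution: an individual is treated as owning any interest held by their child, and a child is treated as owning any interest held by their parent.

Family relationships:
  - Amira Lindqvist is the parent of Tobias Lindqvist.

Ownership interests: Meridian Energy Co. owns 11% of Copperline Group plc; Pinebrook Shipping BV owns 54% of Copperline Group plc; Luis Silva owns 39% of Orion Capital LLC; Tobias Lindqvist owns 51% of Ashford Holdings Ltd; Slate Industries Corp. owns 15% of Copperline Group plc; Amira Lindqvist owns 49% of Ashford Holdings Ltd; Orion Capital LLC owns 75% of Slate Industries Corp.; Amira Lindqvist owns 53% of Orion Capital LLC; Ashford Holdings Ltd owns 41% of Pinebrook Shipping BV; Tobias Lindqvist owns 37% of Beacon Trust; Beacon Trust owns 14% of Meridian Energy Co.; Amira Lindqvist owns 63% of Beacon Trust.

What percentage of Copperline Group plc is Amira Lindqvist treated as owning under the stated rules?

By parent–child attribution (R3), Amira Lindqvist is treated as also owning Tobias Lindqvist's interest in Ashford Holdings Ltd, giving 49% + 51% = 100%.
By parent–child attribution (R3), Amira Lindqvist is treated as also owning Tobias Lindqvist's interest in Beacon Trust, giving 63% + 37% = 100%.
Chain via Orion Capital LLC → Slate Industries Corp. (R1): 53% × 75% × 15% = 5.9625% of Copperline Group plc.
Chain via Ashford Holdings Ltd → Pinebrook Shipping BV (R1): 100% × 41% × 54% = 22.14% of Copperline Group plc.
Chain via Beacon Trust → Meridian Energy Co. (R1): 100% × 14% × 11% = 1.54% of Copperline Group plc.
Aggregating (R2): 5.9625% + 22.14% + 1.54% = 29.6425%.

29.6425%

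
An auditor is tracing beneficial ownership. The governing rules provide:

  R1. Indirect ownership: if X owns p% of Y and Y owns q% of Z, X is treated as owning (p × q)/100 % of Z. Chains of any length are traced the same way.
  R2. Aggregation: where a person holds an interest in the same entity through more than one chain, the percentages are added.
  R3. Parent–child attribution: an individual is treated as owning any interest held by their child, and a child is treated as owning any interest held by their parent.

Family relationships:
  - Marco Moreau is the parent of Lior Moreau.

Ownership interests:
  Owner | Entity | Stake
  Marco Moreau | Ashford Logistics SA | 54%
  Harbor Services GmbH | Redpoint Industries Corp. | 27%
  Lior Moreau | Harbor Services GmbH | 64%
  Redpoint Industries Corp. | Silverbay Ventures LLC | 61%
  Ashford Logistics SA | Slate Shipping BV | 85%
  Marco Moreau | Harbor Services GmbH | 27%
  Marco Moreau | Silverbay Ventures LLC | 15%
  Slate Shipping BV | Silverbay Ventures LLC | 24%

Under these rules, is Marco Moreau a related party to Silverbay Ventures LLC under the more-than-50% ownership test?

No

By parent–child attribution (R3), Marco Moreau is treated as also owning Lior Moreau's interest in Harbor Services GmbH, giving 27% + 64% = 91%.
Chain via Harbor Services GmbH → Redpoint Industries Corp. (R1): 91% × 27% × 61% = 14.9877% of Silverbay Ventures LLC.
Chain via Ashford Logistics SA → Slate Shipping BV (R1): 54% × 85% × 24% = 11.016% of Silverbay Ventures LLC.
Direct interest in Silverbay Ventures LLC: 15%.
Aggregating (R2): 14.9877% + 11.016% + 15% = 41.0037%.
41.0037% does not exceed the 50% threshold, so Marco is not a related party to Silverbay Ventures LLC.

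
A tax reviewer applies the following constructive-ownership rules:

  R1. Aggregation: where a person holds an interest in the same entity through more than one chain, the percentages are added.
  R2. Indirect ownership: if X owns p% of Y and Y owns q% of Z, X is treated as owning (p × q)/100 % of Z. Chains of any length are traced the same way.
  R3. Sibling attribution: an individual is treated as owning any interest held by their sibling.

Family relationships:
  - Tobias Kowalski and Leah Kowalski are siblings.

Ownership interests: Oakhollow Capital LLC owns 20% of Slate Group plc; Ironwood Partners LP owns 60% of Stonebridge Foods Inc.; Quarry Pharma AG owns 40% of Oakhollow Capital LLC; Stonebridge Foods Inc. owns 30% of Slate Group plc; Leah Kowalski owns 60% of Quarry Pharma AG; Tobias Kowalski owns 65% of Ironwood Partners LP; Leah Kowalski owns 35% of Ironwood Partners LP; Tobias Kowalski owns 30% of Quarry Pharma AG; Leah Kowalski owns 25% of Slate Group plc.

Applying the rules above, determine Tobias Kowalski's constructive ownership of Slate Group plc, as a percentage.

By sibling attribution (R3), Tobias Kowalski is treated as also owning Leah Kowalski's interest in Quarry Pharma AG, giving 30% + 60% = 90%.
By sibling attribution (R3), Tobias Kowalski is treated as also owning Leah Kowalski's interest in Ironwood Partners LP, giving 65% + 35% = 100%.
By sibling attribution (R3), Tobias Kowalski is treated as owning Leah Kowalski's 25% interest in Slate Group plc.
Chain via Quarry Pharma AG → Oakhollow Capital LLC (R2): 90% × 40% × 20% = 7.2% of Slate Group plc.
Chain via Ironwood Partners LP → Stonebridge Foods Inc. (R2): 100% × 60% × 30% = 18% of Slate Group plc.
Direct interest in Slate Group plc: 25%.
Aggregating (R1): 7.2% + 18% + 25% = 50.2%.

50.2%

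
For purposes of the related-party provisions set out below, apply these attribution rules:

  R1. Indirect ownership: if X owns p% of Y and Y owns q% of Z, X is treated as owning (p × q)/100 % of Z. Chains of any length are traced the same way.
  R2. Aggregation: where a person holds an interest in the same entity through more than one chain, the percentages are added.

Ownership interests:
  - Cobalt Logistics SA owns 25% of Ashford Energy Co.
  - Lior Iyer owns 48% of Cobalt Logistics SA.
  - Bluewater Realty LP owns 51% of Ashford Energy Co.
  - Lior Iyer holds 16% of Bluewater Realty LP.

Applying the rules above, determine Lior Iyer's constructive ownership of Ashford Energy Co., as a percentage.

20.16%

Chain via Bluewater Realty LP (R1): 16% × 51% = 8.16% of Ashford Energy Co.
Chain via Cobalt Logistics SA (R1): 48% × 25% = 12% of Ashford Energy Co.
Aggregating (R2): 8.16% + 12% = 20.16%.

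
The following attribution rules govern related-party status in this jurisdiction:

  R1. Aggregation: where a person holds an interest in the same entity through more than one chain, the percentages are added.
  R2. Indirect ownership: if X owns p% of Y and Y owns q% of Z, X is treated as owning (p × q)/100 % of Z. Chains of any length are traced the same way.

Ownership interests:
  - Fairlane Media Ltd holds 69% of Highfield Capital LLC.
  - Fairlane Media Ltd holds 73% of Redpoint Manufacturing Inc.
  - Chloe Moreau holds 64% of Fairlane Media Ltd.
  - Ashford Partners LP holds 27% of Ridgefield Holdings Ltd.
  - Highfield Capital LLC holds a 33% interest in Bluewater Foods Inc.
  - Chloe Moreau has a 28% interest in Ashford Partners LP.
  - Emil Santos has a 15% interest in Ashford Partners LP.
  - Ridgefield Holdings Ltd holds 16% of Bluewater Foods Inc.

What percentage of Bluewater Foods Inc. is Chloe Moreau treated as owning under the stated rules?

15.7824%

Chain via Fairlane Media Ltd → Highfield Capital LLC (R2): 64% × 69% × 33% = 14.5728% of Bluewater Foods Inc.
Chain via Ashford Partners LP → Ridgefield Holdings Ltd (R2): 28% × 27% × 16% = 1.2096% of Bluewater Foods Inc.
Aggregating (R1): 14.5728% + 1.2096% = 15.7824%.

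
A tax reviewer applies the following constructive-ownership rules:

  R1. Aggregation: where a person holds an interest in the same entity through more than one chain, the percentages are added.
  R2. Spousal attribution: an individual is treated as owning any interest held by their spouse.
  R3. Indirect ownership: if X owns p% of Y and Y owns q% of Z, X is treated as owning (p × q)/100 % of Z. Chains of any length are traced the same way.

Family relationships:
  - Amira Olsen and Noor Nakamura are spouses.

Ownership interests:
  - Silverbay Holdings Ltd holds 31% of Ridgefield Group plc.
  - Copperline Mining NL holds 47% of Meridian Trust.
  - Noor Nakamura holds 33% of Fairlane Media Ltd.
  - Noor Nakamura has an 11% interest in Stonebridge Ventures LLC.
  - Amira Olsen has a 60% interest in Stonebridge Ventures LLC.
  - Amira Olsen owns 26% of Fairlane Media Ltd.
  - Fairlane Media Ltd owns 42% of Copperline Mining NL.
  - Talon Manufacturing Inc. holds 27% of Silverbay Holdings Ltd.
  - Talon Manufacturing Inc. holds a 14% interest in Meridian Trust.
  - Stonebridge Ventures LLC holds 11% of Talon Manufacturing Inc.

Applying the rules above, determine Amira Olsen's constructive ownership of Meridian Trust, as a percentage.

By spousal attribution (R2), Amira Olsen is treated as also owning Noor Nakamura's interest in Stonebridge Ventures LLC, giving 60% + 11% = 71%.
By spousal attribution (R2), Amira Olsen is treated as also owning Noor Nakamura's interest in Fairlane Media Ltd, giving 26% + 33% = 59%.
Chain via Stonebridge Ventures LLC → Talon Manufacturing Inc. (R3): 71% × 11% × 14% = 1.0934% of Meridian Trust.
Chain via Fairlane Media Ltd → Copperline Mining NL (R3): 59% × 42% × 47% = 11.6466% of Meridian Trust.
Aggregating (R1): 1.0934% + 11.6466% = 12.74%.

12.74%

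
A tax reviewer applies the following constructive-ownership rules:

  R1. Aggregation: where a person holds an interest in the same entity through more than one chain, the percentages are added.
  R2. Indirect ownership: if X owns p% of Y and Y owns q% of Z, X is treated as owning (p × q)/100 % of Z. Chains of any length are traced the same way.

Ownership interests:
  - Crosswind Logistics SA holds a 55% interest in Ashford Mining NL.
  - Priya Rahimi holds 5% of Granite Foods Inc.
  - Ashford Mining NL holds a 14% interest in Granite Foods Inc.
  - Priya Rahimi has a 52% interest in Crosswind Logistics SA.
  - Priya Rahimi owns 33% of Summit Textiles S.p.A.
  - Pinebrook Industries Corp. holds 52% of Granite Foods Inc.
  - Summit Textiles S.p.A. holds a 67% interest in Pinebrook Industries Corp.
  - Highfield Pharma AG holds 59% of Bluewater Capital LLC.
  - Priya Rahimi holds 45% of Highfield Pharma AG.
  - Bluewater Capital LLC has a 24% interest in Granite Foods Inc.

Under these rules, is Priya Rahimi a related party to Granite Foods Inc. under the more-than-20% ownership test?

Yes

Chain via Crosswind Logistics SA → Ashford Mining NL (R2): 52% × 55% × 14% = 4.004% of Granite Foods Inc.
Chain via Highfield Pharma AG → Bluewater Capital LLC (R2): 45% × 59% × 24% = 6.372% of Granite Foods Inc.
Chain via Summit Textiles S.p.A. → Pinebrook Industries Corp. (R2): 33% × 67% × 52% = 11.4972% of Granite Foods Inc.
Direct interest in Granite Foods Inc: 5%.
Aggregating (R1): 4.004% + 6.372% + 11.4972% + 5% = 26.8732%.
26.8732% exceeds the 20% threshold, so Priya is a related party to Granite Foods Inc.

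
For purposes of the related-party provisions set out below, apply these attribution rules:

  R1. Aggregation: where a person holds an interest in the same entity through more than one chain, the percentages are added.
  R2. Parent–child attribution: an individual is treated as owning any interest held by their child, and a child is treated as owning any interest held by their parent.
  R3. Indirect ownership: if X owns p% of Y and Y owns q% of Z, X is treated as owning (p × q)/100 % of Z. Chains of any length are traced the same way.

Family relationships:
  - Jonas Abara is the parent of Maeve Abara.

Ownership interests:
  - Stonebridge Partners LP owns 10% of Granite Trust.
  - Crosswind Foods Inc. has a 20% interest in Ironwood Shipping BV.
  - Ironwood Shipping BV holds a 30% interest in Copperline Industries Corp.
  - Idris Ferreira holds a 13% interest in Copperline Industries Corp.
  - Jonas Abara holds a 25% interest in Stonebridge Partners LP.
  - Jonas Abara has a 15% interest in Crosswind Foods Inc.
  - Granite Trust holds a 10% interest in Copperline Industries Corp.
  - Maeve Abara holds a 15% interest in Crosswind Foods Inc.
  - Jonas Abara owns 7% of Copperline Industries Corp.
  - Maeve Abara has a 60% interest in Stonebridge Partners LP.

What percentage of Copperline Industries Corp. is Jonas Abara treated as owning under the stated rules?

9.65%

By parent–child attribution (R2), Jonas Abara is treated as also owning Maeve Abara's interest in Crosswind Foods Inc, giving 15% + 15% = 30%.
By parent–child attribution (R2), Jonas Abara is treated as also owning Maeve Abara's interest in Stonebridge Partners LP, giving 25% + 60% = 85%.
Chain via Crosswind Foods Inc. → Ironwood Shipping BV (R3): 30% × 20% × 30% = 1.8% of Copperline Industries Corp.
Chain via Stonebridge Partners LP → Granite Trust (R3): 85% × 10% × 10% = 0.85% of Copperline Industries Corp.
Direct interest in Copperline Industries Corp: 7%.
Aggregating (R1): 1.8% + 0.85% + 7% = 9.65%.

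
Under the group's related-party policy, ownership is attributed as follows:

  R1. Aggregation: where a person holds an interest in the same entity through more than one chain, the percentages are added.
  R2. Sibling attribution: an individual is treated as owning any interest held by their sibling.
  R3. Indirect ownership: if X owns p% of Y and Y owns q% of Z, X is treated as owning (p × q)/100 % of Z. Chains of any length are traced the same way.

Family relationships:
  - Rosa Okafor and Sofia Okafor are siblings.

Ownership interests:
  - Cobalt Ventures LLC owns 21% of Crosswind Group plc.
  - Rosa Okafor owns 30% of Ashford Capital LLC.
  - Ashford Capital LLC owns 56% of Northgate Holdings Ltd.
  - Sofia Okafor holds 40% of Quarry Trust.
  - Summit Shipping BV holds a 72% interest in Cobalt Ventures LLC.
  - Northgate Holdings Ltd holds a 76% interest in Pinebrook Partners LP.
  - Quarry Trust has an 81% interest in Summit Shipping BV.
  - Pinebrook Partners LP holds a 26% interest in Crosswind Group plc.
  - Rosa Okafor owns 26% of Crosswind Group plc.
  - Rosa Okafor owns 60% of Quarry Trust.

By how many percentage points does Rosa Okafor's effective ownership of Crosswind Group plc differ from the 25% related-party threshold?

16.56688

By sibling attribution (R2), Rosa Okafor is treated as also owning Sofia Okafor's interest in Quarry Trust, giving 60% + 40% = 100%.
Chain via Ashford Capital LLC → Northgate Holdings Ltd → Pinebrook Partners LP (R3): 30% × 56% × 76% × 26% = 3.31968% of Crosswind Group plc.
Chain via Quarry Trust → Summit Shipping BV → Cobalt Ventures LLC (R3): 100% × 81% × 72% × 21% = 12.2472% of Crosswind Group plc.
Direct interest in Crosswind Group plc: 26%.
Aggregating (R1): 3.31968% + 12.2472% + 26% = 41.56688%.
41.56688% exceeds the 25% threshold by 16.56688 percentage points.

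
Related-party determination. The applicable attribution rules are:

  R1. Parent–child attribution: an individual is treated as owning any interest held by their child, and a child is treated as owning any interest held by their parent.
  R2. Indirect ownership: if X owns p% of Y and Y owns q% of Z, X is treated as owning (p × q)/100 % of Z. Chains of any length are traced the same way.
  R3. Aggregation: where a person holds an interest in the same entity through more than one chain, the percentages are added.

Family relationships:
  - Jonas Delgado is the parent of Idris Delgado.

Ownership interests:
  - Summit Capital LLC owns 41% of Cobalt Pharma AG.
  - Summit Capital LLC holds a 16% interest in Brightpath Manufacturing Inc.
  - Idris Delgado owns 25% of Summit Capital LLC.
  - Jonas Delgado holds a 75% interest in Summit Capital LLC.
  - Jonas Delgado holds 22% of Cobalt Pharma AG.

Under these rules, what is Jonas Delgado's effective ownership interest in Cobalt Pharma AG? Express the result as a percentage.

By parent–child attribution (R1), Jonas Delgado is treated as also owning Idris Delgado's interest in Summit Capital LLC, giving 75% + 25% = 100%.
Chain via Summit Capital LLC (R2): 100% × 41% = 41% of Cobalt Pharma AG.
Direct interest in Cobalt Pharma AG: 22%.
Aggregating (R3): 41% + 22% = 63%.

63%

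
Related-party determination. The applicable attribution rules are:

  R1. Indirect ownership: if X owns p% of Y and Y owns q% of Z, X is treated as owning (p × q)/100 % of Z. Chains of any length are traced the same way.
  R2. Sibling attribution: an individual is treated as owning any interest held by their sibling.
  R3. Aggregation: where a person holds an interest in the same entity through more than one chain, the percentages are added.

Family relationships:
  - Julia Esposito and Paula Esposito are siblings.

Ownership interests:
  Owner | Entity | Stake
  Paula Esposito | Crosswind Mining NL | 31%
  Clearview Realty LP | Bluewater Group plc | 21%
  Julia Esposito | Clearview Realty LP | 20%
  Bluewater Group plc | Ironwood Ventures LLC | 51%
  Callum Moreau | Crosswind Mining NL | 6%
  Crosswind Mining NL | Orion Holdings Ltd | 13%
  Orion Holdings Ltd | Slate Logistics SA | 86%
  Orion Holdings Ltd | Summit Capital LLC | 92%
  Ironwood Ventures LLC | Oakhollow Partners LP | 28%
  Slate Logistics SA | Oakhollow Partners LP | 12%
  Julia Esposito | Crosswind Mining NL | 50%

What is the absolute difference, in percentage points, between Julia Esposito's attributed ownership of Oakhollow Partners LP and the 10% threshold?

8.313544

By sibling attribution (R2), Julia Esposito is treated as also owning Paula Esposito's interest in Crosswind Mining NL, giving 50% + 31% = 81%.
Chain via Clearview Realty LP → Bluewater Group plc → Ironwood Ventures LLC (R1): 20% × 21% × 51% × 28% = 0.59976% of Oakhollow Partners LP.
Chain via Crosswind Mining NL → Orion Holdings Ltd → Slate Logistics SA (R1): 81% × 13% × 86% × 12% = 1.086696% of Oakhollow Partners LP.
Aggregating (R3): 0.59976% + 1.086696% = 1.686456%.
1.686456% falls short of the 10% threshold by 8.313544 percentage points.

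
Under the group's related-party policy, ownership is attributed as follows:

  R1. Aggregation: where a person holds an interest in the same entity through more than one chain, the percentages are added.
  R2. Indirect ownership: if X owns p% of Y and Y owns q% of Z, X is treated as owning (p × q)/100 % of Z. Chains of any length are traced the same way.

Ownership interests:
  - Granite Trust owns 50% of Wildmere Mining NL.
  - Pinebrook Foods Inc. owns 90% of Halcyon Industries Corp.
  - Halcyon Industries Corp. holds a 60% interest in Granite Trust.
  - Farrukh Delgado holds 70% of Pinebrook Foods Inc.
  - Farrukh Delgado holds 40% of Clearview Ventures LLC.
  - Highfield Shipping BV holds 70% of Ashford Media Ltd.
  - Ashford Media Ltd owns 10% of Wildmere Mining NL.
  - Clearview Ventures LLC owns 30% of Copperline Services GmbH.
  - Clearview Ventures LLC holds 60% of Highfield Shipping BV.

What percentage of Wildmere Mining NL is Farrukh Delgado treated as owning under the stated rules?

Chain via Pinebrook Foods Inc. → Halcyon Industries Corp. → Granite Trust (R2): 70% × 90% × 60% × 50% = 18.9% of Wildmere Mining NL.
Chain via Clearview Ventures LLC → Highfield Shipping BV → Ashford Media Ltd (R2): 40% × 60% × 70% × 10% = 1.68% of Wildmere Mining NL.
Aggregating (R1): 18.9% + 1.68% = 20.58%.

20.58%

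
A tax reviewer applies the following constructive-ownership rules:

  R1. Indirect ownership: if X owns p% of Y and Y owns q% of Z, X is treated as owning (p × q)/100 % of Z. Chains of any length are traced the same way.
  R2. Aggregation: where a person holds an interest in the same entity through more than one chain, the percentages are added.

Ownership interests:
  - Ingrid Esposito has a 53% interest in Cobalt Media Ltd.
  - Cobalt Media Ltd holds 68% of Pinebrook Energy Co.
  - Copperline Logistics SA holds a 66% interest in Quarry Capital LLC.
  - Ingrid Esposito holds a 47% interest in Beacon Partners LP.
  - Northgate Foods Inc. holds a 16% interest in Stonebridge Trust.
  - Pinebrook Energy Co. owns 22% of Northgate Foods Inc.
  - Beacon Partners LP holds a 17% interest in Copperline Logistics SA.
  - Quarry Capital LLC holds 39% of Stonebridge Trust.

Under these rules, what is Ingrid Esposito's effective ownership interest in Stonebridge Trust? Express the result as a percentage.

Chain via Cobalt Media Ltd → Pinebrook Energy Co. → Northgate Foods Inc. (R1): 53% × 68% × 22% × 16% = 1.268608% of Stonebridge Trust.
Chain via Beacon Partners LP → Copperline Logistics SA → Quarry Capital LLC (R1): 47% × 17% × 66% × 39% = 2.056626% of Stonebridge Trust.
Aggregating (R2): 1.268608% + 2.056626% = 3.325234%.

3.325234%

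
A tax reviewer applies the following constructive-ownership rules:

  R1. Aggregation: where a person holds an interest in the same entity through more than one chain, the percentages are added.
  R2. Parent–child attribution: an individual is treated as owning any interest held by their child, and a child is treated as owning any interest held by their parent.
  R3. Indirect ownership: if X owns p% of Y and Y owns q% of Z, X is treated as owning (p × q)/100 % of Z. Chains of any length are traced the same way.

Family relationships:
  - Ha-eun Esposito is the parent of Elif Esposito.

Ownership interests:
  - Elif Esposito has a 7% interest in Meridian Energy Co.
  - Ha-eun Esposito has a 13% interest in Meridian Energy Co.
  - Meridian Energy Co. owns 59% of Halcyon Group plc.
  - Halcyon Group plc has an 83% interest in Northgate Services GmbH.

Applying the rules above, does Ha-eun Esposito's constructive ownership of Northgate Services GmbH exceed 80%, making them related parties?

No

By parent–child attribution (R2), Ha-eun Esposito is treated as also owning Elif Esposito's interest in Meridian Energy Co, giving 13% + 7% = 20%.
Chain via Meridian Energy Co. → Halcyon Group plc (R3): 20% × 59% × 83% = 9.794% of Northgate Services GmbH.
9.794% does not exceed the 80% threshold, so Ha-eun is not a related party to Northgate Services GmbH.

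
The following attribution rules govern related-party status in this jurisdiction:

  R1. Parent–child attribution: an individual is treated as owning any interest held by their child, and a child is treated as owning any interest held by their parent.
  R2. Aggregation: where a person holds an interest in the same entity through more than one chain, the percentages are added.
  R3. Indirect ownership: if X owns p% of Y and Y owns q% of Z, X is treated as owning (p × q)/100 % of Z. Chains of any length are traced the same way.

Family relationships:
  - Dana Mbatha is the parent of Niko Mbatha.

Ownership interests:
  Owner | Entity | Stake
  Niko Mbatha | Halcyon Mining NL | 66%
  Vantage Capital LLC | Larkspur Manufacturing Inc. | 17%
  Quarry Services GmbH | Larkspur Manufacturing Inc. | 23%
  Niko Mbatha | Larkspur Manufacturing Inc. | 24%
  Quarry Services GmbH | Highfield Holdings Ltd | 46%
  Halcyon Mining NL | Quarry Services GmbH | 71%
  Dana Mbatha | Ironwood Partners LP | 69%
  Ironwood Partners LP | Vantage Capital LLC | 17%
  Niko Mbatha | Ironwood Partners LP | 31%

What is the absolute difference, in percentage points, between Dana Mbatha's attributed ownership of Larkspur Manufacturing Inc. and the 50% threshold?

12.3322

By parent–child attribution (R1), Dana Mbatha is treated as also owning Niko Mbatha's interest in Ironwood Partners LP, giving 69% + 31% = 100%.
By parent–child attribution (R1), Dana Mbatha is treated as owning Niko Mbatha's 66% interest in Halcyon Mining NL.
By parent–child attribution (R1), Dana Mbatha is treated as owning Niko Mbatha's 24% interest in Larkspur Manufacturing Inc.
Chain via Ironwood Partners LP → Vantage Capital LLC (R3): 100% × 17% × 17% = 2.89% of Larkspur Manufacturing Inc.
Chain via Halcyon Mining NL → Quarry Services GmbH (R3): 66% × 71% × 23% = 10.7778% of Larkspur Manufacturing Inc.
Direct interest in Larkspur Manufacturing Inc: 24%.
Aggregating (R2): 2.89% + 10.7778% + 24% = 37.6678%.
37.6678% falls short of the 50% threshold by 12.3322 percentage points.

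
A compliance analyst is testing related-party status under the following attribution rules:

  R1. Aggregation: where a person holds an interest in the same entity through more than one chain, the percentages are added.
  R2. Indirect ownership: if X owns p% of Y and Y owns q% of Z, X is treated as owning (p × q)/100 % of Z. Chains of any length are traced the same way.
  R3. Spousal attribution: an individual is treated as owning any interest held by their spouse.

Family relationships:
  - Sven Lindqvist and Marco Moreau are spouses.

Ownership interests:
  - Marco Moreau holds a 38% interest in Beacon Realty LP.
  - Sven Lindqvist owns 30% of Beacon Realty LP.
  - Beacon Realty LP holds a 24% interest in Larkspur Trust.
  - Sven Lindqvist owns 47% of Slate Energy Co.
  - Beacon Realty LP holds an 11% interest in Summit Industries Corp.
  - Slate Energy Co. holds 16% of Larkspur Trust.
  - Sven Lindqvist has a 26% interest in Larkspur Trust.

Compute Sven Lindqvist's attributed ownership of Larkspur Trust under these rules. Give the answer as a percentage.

49.84%

By spousal attribution (R3), Sven Lindqvist is treated as also owning Marco Moreau's interest in Beacon Realty LP, giving 30% + 38% = 68%.
Chain via Slate Energy Co. (R2): 47% × 16% = 7.52% of Larkspur Trust.
Chain via Beacon Realty LP (R2): 68% × 24% = 16.32% of Larkspur Trust.
Direct interest in Larkspur Trust: 26%.
Aggregating (R1): 7.52% + 16.32% + 26% = 49.84%.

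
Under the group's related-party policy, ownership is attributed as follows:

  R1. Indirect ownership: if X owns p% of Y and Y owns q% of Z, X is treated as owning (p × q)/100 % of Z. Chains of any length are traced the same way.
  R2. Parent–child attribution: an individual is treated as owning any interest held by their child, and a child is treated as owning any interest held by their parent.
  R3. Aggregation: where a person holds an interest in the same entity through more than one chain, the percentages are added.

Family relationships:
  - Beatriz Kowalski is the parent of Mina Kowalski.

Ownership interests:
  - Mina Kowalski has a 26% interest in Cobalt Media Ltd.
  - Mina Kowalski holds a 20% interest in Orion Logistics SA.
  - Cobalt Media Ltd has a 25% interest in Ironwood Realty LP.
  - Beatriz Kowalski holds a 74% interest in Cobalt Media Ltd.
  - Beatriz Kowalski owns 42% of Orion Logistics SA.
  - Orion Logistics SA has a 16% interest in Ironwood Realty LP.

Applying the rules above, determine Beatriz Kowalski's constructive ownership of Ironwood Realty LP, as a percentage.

By parent–child attribution (R2), Beatriz Kowalski is treated as also owning Mina Kowalski's interest in Orion Logistics SA, giving 42% + 20% = 62%.
By parent–child attribution (R2), Beatriz Kowalski is treated as also owning Mina Kowalski's interest in Cobalt Media Ltd, giving 74% + 26% = 100%.
Chain via Orion Logistics SA (R1): 62% × 16% = 9.92% of Ironwood Realty LP.
Chain via Cobalt Media Ltd (R1): 100% × 25% = 25% of Ironwood Realty LP.
Aggregating (R3): 9.92% + 25% = 34.92%.

34.92%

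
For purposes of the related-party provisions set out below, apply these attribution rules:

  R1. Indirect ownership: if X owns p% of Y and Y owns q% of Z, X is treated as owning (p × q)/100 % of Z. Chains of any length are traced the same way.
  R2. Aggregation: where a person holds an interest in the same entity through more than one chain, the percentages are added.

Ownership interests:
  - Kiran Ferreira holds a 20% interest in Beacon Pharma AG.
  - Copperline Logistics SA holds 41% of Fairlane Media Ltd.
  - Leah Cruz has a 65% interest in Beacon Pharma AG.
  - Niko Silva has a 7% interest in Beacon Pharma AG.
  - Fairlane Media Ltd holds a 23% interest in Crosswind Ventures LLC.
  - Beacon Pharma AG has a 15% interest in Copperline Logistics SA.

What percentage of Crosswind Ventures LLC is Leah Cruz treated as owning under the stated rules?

0.919425%

Chain via Beacon Pharma AG → Copperline Logistics SA → Fairlane Media Ltd (R1): 65% × 15% × 41% × 23% = 0.919425% of Crosswind Ventures LLC.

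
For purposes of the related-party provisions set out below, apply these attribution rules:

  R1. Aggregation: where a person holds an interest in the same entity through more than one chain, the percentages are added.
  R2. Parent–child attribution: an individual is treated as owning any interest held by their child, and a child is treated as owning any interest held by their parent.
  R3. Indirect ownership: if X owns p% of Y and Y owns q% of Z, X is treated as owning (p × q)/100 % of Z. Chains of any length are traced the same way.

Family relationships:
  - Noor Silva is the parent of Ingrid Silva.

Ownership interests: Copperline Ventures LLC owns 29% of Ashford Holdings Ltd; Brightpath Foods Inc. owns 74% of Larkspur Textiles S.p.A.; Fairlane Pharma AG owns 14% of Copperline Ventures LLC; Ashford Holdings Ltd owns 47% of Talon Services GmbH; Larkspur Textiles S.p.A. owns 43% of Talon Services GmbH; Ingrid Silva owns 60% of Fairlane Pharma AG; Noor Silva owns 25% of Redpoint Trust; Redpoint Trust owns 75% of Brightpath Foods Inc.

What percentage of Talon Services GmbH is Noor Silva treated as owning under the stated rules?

By parent–child attribution (R2), Noor Silva is treated as owning Ingrid Silva's 60% interest in Fairlane Pharma AG.
Chain via Redpoint Trust → Brightpath Foods Inc. → Larkspur Textiles S.p.A. (R3): 25% × 75% × 74% × 43% = 5.96625% of Talon Services GmbH.
Chain via Fairlane Pharma AG → Copperline Ventures LLC → Ashford Holdings Ltd (R3): 60% × 14% × 29% × 47% = 1.14492% of Talon Services GmbH.
Aggregating (R1): 5.96625% + 1.14492% = 7.11117%.

7.11117%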